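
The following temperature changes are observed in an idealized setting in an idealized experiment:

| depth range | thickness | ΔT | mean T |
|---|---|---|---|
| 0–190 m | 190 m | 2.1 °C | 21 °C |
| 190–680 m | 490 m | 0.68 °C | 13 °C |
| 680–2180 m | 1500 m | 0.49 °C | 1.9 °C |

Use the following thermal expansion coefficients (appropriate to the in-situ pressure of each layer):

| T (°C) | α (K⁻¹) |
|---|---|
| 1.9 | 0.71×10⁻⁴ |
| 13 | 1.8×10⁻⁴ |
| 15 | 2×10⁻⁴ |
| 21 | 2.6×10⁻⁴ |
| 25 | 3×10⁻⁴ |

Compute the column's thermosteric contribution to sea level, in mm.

Layer 1 at 21 °C → α = 2.6×10⁻⁴ K⁻¹
Layer 2 at 13 °C → α = 1.8×10⁻⁴ K⁻¹
Layer 3 at 1.9 °C → α = 0.71×10⁻⁴ K⁻¹
0–190 m: 2.6×10⁻⁴ × 2.1 × 190 = 0.10374 m
Layer 2: 490 × 1.8×10⁻⁴ × 0.68 = 0.059976 m
1500 × 0.49 × 0.71×10⁻⁴ = 0.052185 m
Δh = 0.10374 + 0.059976 + 0.052185 = 0.215901 m ≈ 220 mm

220 mm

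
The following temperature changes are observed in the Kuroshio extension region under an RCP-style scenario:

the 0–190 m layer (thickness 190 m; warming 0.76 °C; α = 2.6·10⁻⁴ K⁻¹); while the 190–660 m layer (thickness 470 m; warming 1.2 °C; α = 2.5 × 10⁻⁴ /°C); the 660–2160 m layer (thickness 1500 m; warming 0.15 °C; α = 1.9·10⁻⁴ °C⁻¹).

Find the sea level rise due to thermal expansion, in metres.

Δh = 0.221 m

0–190 m: 2.6×10⁻⁴ × 190 × 0.76 = 0.037544 m
190–660 m: 1.2 × 470 × 2.5×10⁻⁴ = 0.14100 m
660–2160 m: 1500 × 1.9×10⁻⁴ × 0.15 = 0.04275 m
Δh = 0.037544 + 0.14100 + 0.04275 = 0.221294 m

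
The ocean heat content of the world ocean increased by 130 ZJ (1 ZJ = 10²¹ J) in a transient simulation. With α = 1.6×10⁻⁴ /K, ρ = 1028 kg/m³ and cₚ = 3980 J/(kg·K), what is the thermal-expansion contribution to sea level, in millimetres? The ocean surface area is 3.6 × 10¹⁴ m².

14.1 mm

Per unit area: Q = 130×10²¹ / (3.6×10¹⁴) ≈ 3.611×10⁸ J/m²
Δh = αQ/(ρcₚ) = 1.6×10⁻⁴ × 3.611×10⁸ / (1028 × 3980) ≈ 0.014121 m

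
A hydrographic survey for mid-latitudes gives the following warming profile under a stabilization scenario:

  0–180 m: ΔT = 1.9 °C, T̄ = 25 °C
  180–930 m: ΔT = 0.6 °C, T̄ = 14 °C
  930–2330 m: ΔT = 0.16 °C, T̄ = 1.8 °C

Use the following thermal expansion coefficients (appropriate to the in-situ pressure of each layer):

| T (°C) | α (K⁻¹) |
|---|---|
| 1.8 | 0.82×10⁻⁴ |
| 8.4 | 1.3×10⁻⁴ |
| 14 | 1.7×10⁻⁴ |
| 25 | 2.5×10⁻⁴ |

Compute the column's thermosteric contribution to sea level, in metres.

Layer 1 at 25 °C → α = 2.5×10⁻⁴ K⁻¹
Layer 2 at 14 °C → α = 1.7×10⁻⁴ K⁻¹
Layer 3 at 1.8 °C → α = 0.82×10⁻⁴ K⁻¹
0–180 m: 1.9 × 2.5×10⁻⁴ × 180 = 0.08550 m
180–930 m: 0.6 × 1.7×10⁻⁴ × 750 = 0.07650 m
930–2330 m: 0.82×10⁻⁴ × 1400 × 0.16 = 0.018368 m
Δh = 0.08550 + 0.07650 + 0.018368 = 0.180368 m ≈ 0.180 m

0.180 m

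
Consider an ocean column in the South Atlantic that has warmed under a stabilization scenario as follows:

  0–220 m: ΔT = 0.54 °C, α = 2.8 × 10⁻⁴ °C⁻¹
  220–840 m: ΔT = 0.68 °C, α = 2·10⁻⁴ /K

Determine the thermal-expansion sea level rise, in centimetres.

about 12 cm

0–220 m: 2.8×10⁻⁴ × 220 × 0.54 = 0.033264 m
2×10⁻⁴ × 0.68 × 620 = 0.08432 m
Δh = 0.033264 + 0.08432 = 0.117584 m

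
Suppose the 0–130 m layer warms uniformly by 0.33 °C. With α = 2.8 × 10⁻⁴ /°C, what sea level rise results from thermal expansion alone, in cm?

1.20 cm of thermosteric rise

Δh = αΔT·H = 2.8×10⁻⁴ × 0.33 × 130 = 0.012012 m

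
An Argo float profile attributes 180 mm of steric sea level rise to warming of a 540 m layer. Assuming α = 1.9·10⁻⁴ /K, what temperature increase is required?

ΔT ≈ 1.8 K

ΔT = Δh/(αH) = 0.18 / (1.9×10⁻⁴ × 540) ≈ 1.754 K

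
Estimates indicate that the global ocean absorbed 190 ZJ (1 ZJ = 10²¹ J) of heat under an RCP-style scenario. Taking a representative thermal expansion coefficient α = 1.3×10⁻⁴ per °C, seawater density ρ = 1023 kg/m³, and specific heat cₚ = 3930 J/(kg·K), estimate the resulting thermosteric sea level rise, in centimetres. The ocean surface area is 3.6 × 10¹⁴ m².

Δh = 1.71 cm

Per unit area: Q = 190×10²¹ / (3.6×10¹⁴) ≈ 5.278×10⁸ J/m²
Δh = αQ/(ρcₚ) = 1.3×10⁻⁴ × 5.278×10⁸ / (1023 × 3930) ≈ 0.017067 m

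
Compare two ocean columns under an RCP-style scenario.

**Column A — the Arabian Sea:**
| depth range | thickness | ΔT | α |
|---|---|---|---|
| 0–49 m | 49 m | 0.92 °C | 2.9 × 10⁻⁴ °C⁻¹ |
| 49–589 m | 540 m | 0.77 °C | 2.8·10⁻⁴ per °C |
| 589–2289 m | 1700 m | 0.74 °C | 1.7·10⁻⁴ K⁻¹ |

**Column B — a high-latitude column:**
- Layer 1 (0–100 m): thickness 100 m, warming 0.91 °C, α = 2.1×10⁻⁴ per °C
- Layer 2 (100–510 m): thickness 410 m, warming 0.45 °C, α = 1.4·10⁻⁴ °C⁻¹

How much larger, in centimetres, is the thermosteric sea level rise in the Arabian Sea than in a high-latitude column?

30 cm

A 0–49 m: 49 × 0.92 × 2.9×10⁻⁴ = 0.0130732 m
A 49–589 m: 0.77 × 540 × 2.8×10⁻⁴ = 0.116424 m
A Layer 3: 0.74 × 1700 × 1.7×10⁻⁴ = 0.21386 m
A total: 0.3433572 m
B Layer 1: 100 × 0.91 × 2.1×10⁻⁴ = 0.01911 m
B 100–510 m: 1.4×10⁻⁴ × 410 × 0.45 = 0.02583 m
B total: 0.04494 m
Difference: 0.3433572 − 0.04494 = 0.2984172 m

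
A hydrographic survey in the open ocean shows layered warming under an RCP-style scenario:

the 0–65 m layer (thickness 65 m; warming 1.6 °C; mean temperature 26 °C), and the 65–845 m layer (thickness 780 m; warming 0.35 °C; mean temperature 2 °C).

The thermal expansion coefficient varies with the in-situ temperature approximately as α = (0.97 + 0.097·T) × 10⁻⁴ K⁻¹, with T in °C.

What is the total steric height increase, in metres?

Layer 1: α = (0.97 + 0.097×26)×10⁻⁴ = 3.492×10⁻⁴ K⁻¹
Layer 2: α = (0.97 + 0.097×2)×10⁻⁴ = 1.164×10⁻⁴ K⁻¹
0–65 m: 1.6 × 3.492×10⁻⁴ × 65 = 0.0363168 m
65–845 m: 780 × 1.164×10⁻⁴ × 0.35 = 0.0317772 m
Δh = 0.0363168 + 0.0317772 = 0.068094 m

0.068 m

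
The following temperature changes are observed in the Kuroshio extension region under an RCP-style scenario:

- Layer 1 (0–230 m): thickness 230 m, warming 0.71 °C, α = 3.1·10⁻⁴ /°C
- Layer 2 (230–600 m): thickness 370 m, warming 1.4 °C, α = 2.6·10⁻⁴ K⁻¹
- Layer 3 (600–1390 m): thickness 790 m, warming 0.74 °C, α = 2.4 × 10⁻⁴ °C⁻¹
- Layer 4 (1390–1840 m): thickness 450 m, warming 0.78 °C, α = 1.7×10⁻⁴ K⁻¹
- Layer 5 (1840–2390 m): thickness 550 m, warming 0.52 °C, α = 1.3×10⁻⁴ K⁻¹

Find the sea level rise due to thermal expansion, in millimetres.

Δh ≈ 422 mm

0–230 m: 0.71 × 3.1×10⁻⁴ × 230 = 0.050623 m
230–600 m: 2.6×10⁻⁴ × 1.4 × 370 = 0.13468 m
600–1390 m: 2.4×10⁻⁴ × 0.74 × 790 = 0.140304 m
Layer 4: 0.78 × 1.7×10⁻⁴ × 450 = 0.05967 m
0.52 × 1.3×10⁻⁴ × 550 = 0.03718 m
Δh = 0.050623 + 0.13468 + 0.140304 + 0.05967 + 0.03718 = 0.422457 m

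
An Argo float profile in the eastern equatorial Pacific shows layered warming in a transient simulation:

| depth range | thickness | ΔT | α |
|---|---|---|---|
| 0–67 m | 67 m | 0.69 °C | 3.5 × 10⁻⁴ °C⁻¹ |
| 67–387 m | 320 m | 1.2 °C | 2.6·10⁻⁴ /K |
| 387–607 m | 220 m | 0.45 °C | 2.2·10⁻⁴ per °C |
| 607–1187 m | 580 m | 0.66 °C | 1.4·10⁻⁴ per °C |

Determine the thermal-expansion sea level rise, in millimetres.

Layer 1: 3.5×10⁻⁴ × 67 × 0.69 = 0.0161805 m
Layer 2: 320 × 1.2 × 2.6×10⁻⁴ = 0.09984 m
Layer 3: 2.2×10⁻⁴ × 220 × 0.45 = 0.02178 m
607–1187 m: 0.66 × 580 × 1.4×10⁻⁴ = 0.053592 m
Δh = 0.0161805 + 0.09984 + 0.02178 + 0.053592 = 0.1913925 m ≈ 190 mm

Δh ≈ 190 mm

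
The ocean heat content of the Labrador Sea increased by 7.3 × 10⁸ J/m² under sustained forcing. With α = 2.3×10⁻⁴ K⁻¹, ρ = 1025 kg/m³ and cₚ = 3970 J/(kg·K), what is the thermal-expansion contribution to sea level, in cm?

about 4.1 cm

Δh = αQ/(ρcₚ) = 2.3×10⁻⁴ × 7.3×10⁸ / (1025 × 3970) ≈ 0.041261 m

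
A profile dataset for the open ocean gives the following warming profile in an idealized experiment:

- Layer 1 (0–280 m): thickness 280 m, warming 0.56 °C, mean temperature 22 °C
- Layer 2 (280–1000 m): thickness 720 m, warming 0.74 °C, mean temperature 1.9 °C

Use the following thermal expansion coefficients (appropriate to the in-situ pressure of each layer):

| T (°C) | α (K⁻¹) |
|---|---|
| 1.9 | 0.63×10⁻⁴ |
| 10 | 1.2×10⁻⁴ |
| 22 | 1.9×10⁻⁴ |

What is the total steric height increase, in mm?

Layer 1 at 22 °C → α = 1.9×10⁻⁴ K⁻¹
Layer 2 at 1.9 °C → α = 0.63×10⁻⁴ K⁻¹
Layer 1: 1.9×10⁻⁴ × 0.56 × 280 = 0.029792 m
720 × 0.63×10⁻⁴ × 0.74 = 0.0335664 m
Δh = 0.029792 + 0.0335664 = 0.0633584 m

63.4 mm of thermosteric rise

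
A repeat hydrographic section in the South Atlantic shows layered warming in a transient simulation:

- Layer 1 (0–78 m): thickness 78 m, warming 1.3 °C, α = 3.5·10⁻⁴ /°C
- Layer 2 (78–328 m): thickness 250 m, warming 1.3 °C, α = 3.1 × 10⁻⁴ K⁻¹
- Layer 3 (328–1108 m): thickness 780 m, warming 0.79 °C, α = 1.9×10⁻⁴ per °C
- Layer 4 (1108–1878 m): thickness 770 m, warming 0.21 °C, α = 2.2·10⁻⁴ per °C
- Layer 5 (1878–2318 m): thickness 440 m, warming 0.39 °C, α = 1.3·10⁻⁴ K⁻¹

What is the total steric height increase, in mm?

311 mm of thermosteric rise

1.3 × 78 × 3.5×10⁻⁴ = 0.03549 m
Layer 2: 1.3 × 3.1×10⁻⁴ × 250 = 0.10075 m
Layer 3: 1.9×10⁻⁴ × 780 × 0.79 = 0.117078 m
0.21 × 770 × 2.2×10⁻⁴ = 0.035574 m
1878–2318 m: 440 × 0.39 × 1.3×10⁻⁴ = 0.022308 m
Δh = 0.03549 + 0.10075 + 0.117078 + 0.035574 + 0.022308 = 0.31120 m ≈ 311 mm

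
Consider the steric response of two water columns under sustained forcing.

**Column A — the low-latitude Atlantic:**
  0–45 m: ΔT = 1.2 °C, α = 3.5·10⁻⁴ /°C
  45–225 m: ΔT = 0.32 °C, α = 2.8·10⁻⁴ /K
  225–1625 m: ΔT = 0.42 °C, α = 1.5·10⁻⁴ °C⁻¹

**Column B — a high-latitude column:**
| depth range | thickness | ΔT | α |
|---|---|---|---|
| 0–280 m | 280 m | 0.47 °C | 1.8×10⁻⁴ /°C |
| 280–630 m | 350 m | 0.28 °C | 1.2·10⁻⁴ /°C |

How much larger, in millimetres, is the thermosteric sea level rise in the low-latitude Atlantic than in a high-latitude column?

A 1.2 × 45 × 3.5×10⁻⁴ = 0.01890 m
A 45–225 m: 180 × 0.32 × 2.8×10⁻⁴ = 0.016128 m
A Layer 3: 1.5×10⁻⁴ × 1400 × 0.42 = 0.08820 m
A total: 0.123228 m
B 0–280 m: 280 × 1.8×10⁻⁴ × 0.47 = 0.023688 m
B 1.2×10⁻⁴ × 0.28 × 350 = 0.01176 m
B total: 0.035448 m
Difference: 0.123228 − 0.035448 = 0.08778 m

Δh_A − Δh_B ≈ 88 mm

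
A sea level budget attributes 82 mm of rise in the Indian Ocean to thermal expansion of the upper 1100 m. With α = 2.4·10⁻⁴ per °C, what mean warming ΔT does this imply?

ΔT ≈ 0.31 °C

ΔT = Δh/(αH) = 0.082 / (2.4×10⁻⁴ × 1100) ≈ 0.3106 °C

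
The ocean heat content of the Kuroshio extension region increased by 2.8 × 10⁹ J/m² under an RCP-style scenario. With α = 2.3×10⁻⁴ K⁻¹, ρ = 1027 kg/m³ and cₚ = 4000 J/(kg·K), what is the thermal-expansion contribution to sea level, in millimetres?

Δh = αQ/(ρcₚ) = 2.3×10⁻⁴ × 2.8×10⁹ / (1027 × 4000) ≈ 0.15677 m

Δh ≈ 157 mm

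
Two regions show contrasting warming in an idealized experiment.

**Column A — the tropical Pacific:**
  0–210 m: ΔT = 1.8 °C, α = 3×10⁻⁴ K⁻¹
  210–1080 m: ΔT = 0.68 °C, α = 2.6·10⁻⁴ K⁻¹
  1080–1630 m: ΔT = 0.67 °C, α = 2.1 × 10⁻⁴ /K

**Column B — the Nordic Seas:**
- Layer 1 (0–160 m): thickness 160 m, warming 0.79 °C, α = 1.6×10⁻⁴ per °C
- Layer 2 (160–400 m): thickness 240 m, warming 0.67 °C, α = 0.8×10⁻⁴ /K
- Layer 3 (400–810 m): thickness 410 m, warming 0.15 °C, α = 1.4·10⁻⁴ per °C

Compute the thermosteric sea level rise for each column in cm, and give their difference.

A: 34 cm; B: 4.2 cm; difference 30 cm

A 3×10⁻⁴ × 1.8 × 210 = 0.11340 m
A 210–1080 m: 2.6×10⁻⁴ × 0.68 × 870 = 0.153816 m
A Layer 3: 2.1×10⁻⁴ × 550 × 0.67 = 0.077385 m
A total: 0.344601 m
B Layer 1: 1.6×10⁻⁴ × 0.79 × 160 = 0.020224 m
B Layer 2: 0.67 × 0.8×10⁻⁴ × 240 = 0.012864 m
B Layer 3: 1.4×10⁻⁴ × 0.15 × 410 = 0.00861 m
B total: 0.041698 m
Difference: 0.344601 − 0.041698 = 0.302903 m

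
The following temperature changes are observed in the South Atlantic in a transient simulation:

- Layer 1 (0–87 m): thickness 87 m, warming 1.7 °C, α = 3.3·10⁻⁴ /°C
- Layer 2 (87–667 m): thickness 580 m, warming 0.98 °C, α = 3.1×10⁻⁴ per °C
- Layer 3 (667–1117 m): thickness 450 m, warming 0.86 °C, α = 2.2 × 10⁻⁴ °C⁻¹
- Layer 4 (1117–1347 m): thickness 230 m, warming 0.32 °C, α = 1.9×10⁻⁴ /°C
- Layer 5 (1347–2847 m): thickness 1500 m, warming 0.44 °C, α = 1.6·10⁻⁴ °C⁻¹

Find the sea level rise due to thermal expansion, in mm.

1.7 × 3.3×10⁻⁴ × 87 = 0.048807 m
87–667 m: 0.98 × 580 × 3.1×10⁻⁴ = 0.176204 m
2.2×10⁻⁴ × 450 × 0.86 = 0.08514 m
230 × 0.32 × 1.9×10⁻⁴ = 0.013984 m
1347–2847 m: 1500 × 1.6×10⁻⁴ × 0.44 = 0.10560 m
Δh = 0.048807 + 0.176204 + 0.08514 + 0.013984 + 0.10560 = 0.429735 m

Δh = 430 mm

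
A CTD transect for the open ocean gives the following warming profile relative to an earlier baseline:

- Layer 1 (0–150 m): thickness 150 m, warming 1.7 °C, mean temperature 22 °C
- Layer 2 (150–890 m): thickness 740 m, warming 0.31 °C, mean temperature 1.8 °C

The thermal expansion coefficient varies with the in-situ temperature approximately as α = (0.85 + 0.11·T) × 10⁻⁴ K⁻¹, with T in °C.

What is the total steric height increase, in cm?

Layer 1: α = (0.85 + 0.11×22)×10⁻⁴ = 3.27×10⁻⁴ K⁻¹
Layer 2: α = (0.85 + 0.11×1.8)×10⁻⁴ = 1.048×10⁻⁴ K⁻¹
0–150 m: 3.27×10⁻⁴ × 1.7 × 150 = 0.083385 m
150–890 m: 0.31 × 740 × 1.048×10⁻⁴ = 0.02404112 m
Δh = 0.083385 + 0.02404112 = 0.10742612 m

10.7 cm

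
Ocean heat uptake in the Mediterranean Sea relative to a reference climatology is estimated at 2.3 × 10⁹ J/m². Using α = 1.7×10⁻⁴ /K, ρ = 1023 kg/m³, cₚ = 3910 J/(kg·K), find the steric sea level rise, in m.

0.0978 m of thermosteric rise

Δh = αQ/(ρcₚ) = 1.7×10⁻⁴ × 2.3×10⁹ / (1023 × 3910) ≈ 0.097752 m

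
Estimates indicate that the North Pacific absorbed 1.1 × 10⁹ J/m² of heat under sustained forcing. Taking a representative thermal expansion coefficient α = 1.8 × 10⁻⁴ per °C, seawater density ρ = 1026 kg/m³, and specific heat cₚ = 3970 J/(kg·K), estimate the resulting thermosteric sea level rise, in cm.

about 4.86 cm

Δh = αQ/(ρcₚ) = 1.8×10⁻⁴ × 1.1×10⁹ / (1026 × 3970) ≈ 0.04861 m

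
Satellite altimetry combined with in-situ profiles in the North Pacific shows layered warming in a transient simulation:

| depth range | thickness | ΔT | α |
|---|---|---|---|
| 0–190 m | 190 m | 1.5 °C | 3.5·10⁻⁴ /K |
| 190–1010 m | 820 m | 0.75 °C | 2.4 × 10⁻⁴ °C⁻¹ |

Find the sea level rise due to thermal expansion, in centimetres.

0–190 m: 3.5×10⁻⁴ × 1.5 × 190 = 0.09975 m
2.4×10⁻⁴ × 820 × 0.75 = 0.14760 m
Δh = 0.09975 + 0.14760 = 0.24735 m

25 cm of thermosteric rise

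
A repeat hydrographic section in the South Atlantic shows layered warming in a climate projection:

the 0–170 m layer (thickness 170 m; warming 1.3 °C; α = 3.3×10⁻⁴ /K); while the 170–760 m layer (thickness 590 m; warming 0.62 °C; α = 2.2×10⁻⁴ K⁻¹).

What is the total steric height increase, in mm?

Δh ≈ 153 mm

3.3×10⁻⁴ × 170 × 1.3 = 0.07293 m
590 × 0.62 × 2.2×10⁻⁴ = 0.080476 m
Δh = 0.07293 + 0.080476 = 0.153406 m ≈ 153 mm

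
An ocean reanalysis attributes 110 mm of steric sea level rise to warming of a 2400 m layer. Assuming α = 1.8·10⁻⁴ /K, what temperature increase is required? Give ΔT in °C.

about 0.255 °C

ΔT = Δh/(αH) = 0.11 / (1.8×10⁻⁴ × 2400) ≈ 0.2546 °C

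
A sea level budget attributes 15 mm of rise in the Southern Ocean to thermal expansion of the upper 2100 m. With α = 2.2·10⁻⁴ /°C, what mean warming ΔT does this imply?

ΔT ≈ 0.0325 K

ΔT = Δh/(αH) = 0.015 / (2.2×10⁻⁴ × 2100) ≈ 0.03247 K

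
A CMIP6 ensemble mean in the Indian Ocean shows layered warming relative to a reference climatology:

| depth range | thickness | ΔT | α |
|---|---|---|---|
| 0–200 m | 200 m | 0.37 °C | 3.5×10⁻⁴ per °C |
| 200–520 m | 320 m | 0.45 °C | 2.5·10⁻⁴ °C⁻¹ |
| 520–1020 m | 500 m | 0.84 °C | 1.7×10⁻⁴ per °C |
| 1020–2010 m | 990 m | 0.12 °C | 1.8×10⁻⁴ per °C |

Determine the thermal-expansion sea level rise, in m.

about 0.15 m

Layer 1: 200 × 0.37 × 3.5×10⁻⁴ = 0.02590 m
200–520 m: 2.5×10⁻⁴ × 320 × 0.45 = 0.03600 m
Layer 3: 0.84 × 1.7×10⁻⁴ × 500 = 0.07140 m
0.12 × 1.8×10⁻⁴ × 990 = 0.021384 m
Δh = 0.02590 + 0.03600 + 0.07140 + 0.021384 = 0.154684 m ≈ 0.15 m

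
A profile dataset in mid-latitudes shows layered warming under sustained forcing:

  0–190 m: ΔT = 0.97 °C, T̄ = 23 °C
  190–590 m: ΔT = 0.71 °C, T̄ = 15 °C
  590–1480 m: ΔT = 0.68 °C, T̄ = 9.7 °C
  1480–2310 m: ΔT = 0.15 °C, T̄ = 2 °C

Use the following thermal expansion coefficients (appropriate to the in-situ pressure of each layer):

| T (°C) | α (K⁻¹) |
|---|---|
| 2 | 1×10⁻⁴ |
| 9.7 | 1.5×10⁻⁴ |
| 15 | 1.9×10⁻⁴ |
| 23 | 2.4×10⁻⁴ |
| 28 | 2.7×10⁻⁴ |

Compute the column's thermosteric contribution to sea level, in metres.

Δh ≈ 0.201 m

Layer 1 at 23 °C → α = 2.4×10⁻⁴ K⁻¹
Layer 2 at 15 °C → α = 1.9×10⁻⁴ K⁻¹
Layer 3 at 9.7 °C → α = 1.5×10⁻⁴ K⁻¹
Layer 4 at 2 °C → α = 1×10⁻⁴ K⁻¹
0–190 m: 190 × 0.97 × 2.4×10⁻⁴ = 0.044232 m
400 × 1.9×10⁻⁴ × 0.71 = 0.05396 m
590–1480 m: 0.68 × 1.5×10⁻⁴ × 890 = 0.09078 m
Layer 4: 0.15 × 830 × 1×10⁻⁴ = 0.01245 m
Δh = 0.044232 + 0.05396 + 0.09078 + 0.01245 = 0.201422 m ≈ 0.201 m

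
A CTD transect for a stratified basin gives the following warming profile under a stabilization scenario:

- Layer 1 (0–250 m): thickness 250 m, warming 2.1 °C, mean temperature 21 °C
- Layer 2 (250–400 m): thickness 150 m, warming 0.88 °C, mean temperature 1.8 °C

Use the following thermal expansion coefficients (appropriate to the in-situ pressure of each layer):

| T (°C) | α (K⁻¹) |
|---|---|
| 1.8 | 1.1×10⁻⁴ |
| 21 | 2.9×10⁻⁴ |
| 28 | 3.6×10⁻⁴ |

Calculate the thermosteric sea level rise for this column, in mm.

Δh = 167 mm

Layer 1 at 21 °C → α = 2.9×10⁻⁴ K⁻¹
Layer 2 at 1.8 °C → α = 1.1×10⁻⁴ K⁻¹
250 × 2.9×10⁻⁴ × 2.1 = 0.15225 m
250–400 m: 150 × 1.1×10⁻⁴ × 0.88 = 0.01452 m
Δh = 0.15225 + 0.01452 = 0.16677 m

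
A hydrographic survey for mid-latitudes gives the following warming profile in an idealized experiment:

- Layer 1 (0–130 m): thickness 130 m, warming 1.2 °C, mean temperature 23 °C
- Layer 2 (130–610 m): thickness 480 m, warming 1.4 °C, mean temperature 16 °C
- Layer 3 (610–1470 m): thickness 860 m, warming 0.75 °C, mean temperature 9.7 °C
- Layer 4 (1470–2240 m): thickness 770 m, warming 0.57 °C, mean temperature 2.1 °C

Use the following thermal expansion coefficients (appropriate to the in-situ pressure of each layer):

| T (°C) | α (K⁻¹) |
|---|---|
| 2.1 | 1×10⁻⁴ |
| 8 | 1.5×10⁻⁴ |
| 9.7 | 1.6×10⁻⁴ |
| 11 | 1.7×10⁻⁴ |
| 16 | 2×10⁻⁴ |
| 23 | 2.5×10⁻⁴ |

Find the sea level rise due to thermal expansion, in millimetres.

320 mm of thermosteric rise

Layer 1 at 23 °C → α = 2.5×10⁻⁴ K⁻¹
Layer 2 at 16 °C → α = 2×10⁻⁴ K⁻¹
Layer 3 at 9.7 °C → α = 1.6×10⁻⁴ K⁻¹
Layer 4 at 2.1 °C → α = 1×10⁻⁴ K⁻¹
0–130 m: 130 × 1.2 × 2.5×10⁻⁴ = 0.03900 m
Layer 2: 1.4 × 2×10⁻⁴ × 480 = 0.13440 m
Layer 3: 860 × 1.6×10⁻⁴ × 0.75 = 0.10320 m
Layer 4: 1×10⁻⁴ × 0.57 × 770 = 0.04389 m
Δh = 0.03900 + 0.13440 + 0.10320 + 0.04389 = 0.32049 m ≈ 320 mm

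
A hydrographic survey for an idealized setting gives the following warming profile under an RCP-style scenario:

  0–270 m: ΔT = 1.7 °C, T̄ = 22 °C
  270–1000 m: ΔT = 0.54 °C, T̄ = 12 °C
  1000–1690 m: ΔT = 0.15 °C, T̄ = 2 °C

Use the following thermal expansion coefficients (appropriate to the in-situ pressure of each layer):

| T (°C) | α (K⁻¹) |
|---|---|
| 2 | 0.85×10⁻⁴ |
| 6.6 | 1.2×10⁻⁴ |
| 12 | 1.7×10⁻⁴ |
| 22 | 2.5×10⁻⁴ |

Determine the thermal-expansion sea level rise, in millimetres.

Layer 1 at 22 °C → α = 2.5×10⁻⁴ K⁻¹
Layer 2 at 12 °C → α = 1.7×10⁻⁴ K⁻¹
Layer 3 at 2 °C → α = 0.85×10⁻⁴ K⁻¹
0–270 m: 270 × 1.7 × 2.5×10⁻⁴ = 0.11475 m
270–1000 m: 1.7×10⁻⁴ × 0.54 × 730 = 0.067014 m
Layer 3: 690 × 0.85×10⁻⁴ × 0.15 = 0.0087975 m
Δh = 0.11475 + 0.067014 + 0.0087975 = 0.1905615 m

about 191 mm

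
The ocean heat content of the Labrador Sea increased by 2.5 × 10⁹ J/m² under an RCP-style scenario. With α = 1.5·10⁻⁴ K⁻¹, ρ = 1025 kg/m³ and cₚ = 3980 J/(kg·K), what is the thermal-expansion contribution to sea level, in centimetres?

9.2 cm

Δh = αQ/(ρcₚ) = 1.5×10⁻⁴ × 2.5×10⁹ / (1025 × 3980) ≈ 0.091923 m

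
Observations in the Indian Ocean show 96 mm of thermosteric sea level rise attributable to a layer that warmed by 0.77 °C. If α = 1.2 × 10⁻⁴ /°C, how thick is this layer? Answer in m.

1040 m

H = Δh/(αΔT) = 0.096 / (1.2×10⁻⁴ × 0.77) ≈ 1039 m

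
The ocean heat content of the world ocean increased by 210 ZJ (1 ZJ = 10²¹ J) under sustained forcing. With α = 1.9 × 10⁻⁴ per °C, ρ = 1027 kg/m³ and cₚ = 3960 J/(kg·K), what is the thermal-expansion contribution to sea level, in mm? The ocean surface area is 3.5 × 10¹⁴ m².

Per unit area: Q = 210×10²¹ / (3.5×10¹⁴) = 6×10⁸ J/m²
Δh = αQ/(ρcₚ) = 1.9×10⁻⁴ × 6×10⁸ / (1027 × 3960) ≈ 0.028031 m

Δh = 28.0 mm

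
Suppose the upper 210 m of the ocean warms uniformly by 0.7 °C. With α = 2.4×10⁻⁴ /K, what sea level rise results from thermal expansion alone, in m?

0.0353 m of thermosteric rise

Δh = αΔT·H = 2.4×10⁻⁴ × 0.7 × 210 = 0.03528 m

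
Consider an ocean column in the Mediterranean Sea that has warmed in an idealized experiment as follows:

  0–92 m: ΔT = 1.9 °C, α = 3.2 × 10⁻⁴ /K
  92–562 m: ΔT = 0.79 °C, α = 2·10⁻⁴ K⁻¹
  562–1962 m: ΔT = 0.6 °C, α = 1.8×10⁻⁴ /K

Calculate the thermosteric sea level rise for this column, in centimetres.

28 cm

0–92 m: 92 × 3.2×10⁻⁴ × 1.9 = 0.055936 m
0.79 × 2×10⁻⁴ × 470 = 0.07426 m
1.8×10⁻⁴ × 0.6 × 1400 = 0.15120 m
Δh = 0.055936 + 0.07426 + 0.15120 = 0.281396 m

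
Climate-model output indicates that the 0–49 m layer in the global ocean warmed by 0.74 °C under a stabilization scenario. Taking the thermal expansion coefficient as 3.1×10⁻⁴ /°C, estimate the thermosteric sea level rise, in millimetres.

about 11 mm

Δh = αΔT·H = 3.1×10⁻⁴ × 0.74 × 49 = 0.0112406 m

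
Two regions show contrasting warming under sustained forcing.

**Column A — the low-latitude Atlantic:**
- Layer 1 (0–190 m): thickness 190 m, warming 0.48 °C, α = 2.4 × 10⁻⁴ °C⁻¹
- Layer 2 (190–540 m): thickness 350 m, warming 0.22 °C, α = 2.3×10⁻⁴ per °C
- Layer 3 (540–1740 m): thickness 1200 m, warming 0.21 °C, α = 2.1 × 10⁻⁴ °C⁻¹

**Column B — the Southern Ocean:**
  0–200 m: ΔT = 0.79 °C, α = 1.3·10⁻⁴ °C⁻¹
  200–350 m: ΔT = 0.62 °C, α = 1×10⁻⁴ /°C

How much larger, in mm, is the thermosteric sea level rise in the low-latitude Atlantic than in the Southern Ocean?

A 0.48 × 2.4×10⁻⁴ × 190 = 0.021888 m
A Layer 2: 350 × 0.22 × 2.3×10⁻⁴ = 0.01771 m
A 0.21 × 1200 × 2.1×10⁻⁴ = 0.05292 m
A total: 0.092518 m
B Layer 1: 1.3×10⁻⁴ × 200 × 0.79 = 0.02054 m
B 200–350 m: 0.62 × 150 × 1×10⁻⁴ = 0.00930 m
B total: 0.02984 m
Difference: 0.092518 − 0.02984 = 0.062678 m

63 mm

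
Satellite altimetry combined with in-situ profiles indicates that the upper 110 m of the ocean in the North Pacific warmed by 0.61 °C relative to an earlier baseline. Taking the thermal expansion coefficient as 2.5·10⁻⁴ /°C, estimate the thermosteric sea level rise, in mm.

Δh = αΔT·H = 2.5×10⁻⁴ × 0.61 × 110 = 0.016775 m

16.8 mm of thermosteric rise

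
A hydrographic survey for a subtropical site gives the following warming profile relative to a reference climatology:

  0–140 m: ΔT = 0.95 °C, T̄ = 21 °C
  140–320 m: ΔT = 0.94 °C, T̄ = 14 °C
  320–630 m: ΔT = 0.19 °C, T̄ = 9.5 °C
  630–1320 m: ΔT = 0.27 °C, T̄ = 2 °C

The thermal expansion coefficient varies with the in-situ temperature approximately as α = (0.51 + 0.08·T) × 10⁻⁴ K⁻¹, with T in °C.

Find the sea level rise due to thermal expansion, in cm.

7.67 cm of thermosteric rise

Layer 1: α = (0.51 + 0.08×21)×10⁻⁴ = 2.19×10⁻⁴ K⁻¹
Layer 2: α = (0.51 + 0.08×14)×10⁻⁴ = 1.63×10⁻⁴ K⁻¹
Layer 3: α = (0.51 + 0.08×9.5)×10⁻⁴ = 1.27×10⁻⁴ K⁻¹
Layer 4: α = (0.51 + 0.08×2)×10⁻⁴ = 0.67×10⁻⁴ K⁻¹
Layer 1: 2.19×10⁻⁴ × 0.95 × 140 = 0.029127 m
Layer 2: 180 × 1.63×10⁻⁴ × 0.94 = 0.0275796 m
1.27×10⁻⁴ × 0.19 × 310 = 0.0074803 m
Layer 4: 690 × 0.27 × 0.67×10⁻⁴ = 0.0124821 m
Δh = 0.029127 + 0.0275796 + 0.0074803 + 0.0124821 = 0.076669 m ≈ 7.67 cm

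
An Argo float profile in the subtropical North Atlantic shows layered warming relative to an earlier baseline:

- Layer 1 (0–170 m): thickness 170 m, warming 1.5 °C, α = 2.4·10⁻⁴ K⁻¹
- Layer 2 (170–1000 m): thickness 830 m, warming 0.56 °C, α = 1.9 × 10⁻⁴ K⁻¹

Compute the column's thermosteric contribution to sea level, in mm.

0–170 m: 170 × 1.5 × 2.4×10⁻⁴ = 0.06120 m
1.9×10⁻⁴ × 830 × 0.56 = 0.088312 m
Δh = 0.06120 + 0.088312 = 0.149512 m ≈ 150 mm

150 mm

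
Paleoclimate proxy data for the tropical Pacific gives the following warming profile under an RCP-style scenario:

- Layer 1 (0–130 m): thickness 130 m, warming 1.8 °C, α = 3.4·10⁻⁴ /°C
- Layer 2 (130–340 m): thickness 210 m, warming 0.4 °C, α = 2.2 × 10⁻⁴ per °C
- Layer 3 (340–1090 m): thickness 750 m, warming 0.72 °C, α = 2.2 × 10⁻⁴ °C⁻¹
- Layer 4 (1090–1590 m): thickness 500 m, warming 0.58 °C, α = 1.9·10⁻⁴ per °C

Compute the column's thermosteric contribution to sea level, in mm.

0–130 m: 1.8 × 130 × 3.4×10⁻⁴ = 0.07956 m
2.2×10⁻⁴ × 210 × 0.4 = 0.01848 m
750 × 2.2×10⁻⁴ × 0.72 = 0.11880 m
1090–1590 m: 1.9×10⁻⁴ × 500 × 0.58 = 0.05510 m
Δh = 0.07956 + 0.01848 + 0.11880 + 0.05510 = 0.27194 m

about 272 mm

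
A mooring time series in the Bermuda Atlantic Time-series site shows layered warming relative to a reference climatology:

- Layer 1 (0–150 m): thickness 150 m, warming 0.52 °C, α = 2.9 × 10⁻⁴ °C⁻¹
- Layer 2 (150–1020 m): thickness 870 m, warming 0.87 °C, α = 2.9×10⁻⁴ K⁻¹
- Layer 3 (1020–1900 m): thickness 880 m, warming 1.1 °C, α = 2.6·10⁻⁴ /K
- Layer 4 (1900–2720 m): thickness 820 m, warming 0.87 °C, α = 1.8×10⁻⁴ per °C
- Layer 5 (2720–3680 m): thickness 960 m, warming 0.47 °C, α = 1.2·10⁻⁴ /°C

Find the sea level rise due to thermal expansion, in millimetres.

Layer 1: 2.9×10⁻⁴ × 0.52 × 150 = 0.02262 m
Layer 2: 2.9×10⁻⁴ × 0.87 × 870 = 0.219501 m
880 × 2.6×10⁻⁴ × 1.1 = 0.25168 m
0.87 × 820 × 1.8×10⁻⁴ = 0.128412 m
0.47 × 960 × 1.2×10⁻⁴ = 0.054144 m
Δh = 0.02262 + 0.219501 + 0.25168 + 0.128412 + 0.054144 = 0.676357 m ≈ 676 mm

676 mm of thermosteric rise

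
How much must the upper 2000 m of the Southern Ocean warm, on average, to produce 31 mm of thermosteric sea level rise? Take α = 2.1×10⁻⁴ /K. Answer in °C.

ΔT = Δh/(αH) = 0.031 / (2.1×10⁻⁴ × 2000) ≈ 0.07381 °C

ΔT ≈ 0.0738 °C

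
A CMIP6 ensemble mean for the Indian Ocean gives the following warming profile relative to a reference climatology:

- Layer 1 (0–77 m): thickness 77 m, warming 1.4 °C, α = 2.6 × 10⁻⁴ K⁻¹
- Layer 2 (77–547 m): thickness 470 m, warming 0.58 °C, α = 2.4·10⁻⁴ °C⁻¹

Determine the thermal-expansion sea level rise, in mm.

0–77 m: 1.4 × 2.6×10⁻⁴ × 77 = 0.028028 m
77–547 m: 2.4×10⁻⁴ × 470 × 0.58 = 0.065424 m
Δh = 0.028028 + 0.065424 = 0.093452 m ≈ 93.5 mm

93.5 mm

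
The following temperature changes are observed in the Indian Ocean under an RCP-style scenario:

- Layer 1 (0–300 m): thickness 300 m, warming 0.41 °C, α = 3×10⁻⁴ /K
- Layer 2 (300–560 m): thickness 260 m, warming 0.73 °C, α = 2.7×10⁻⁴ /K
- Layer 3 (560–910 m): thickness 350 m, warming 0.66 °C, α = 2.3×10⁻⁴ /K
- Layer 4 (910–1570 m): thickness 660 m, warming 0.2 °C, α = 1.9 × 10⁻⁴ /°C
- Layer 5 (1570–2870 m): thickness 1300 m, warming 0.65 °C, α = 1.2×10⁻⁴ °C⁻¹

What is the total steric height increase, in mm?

300 × 0.41 × 3×10⁻⁴ = 0.03690 m
Layer 2: 2.7×10⁻⁴ × 260 × 0.73 = 0.051246 m
2.3×10⁻⁴ × 350 × 0.66 = 0.05313 m
660 × 0.2 × 1.9×10⁻⁴ = 0.02508 m
1300 × 0.65 × 1.2×10⁻⁴ = 0.10140 m
Δh = 0.03690 + 0.051246 + 0.05313 + 0.02508 + 0.10140 = 0.267756 m ≈ 270 mm

270 mm of thermosteric rise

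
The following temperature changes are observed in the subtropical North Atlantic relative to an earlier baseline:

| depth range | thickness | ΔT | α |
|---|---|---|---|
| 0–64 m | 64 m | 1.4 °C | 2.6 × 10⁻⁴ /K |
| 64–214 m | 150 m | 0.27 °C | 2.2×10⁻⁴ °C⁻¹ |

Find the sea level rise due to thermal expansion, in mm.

about 32 mm

64 × 2.6×10⁻⁴ × 1.4 = 0.023296 m
Layer 2: 2.2×10⁻⁴ × 0.27 × 150 = 0.00891 m
Δh = 0.023296 + 0.00891 = 0.032206 m ≈ 32 mm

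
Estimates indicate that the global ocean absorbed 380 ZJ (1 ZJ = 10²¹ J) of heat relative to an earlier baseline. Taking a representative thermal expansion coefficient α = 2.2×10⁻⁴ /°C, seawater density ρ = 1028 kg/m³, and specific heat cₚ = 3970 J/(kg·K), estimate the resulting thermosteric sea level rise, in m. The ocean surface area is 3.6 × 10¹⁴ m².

Δh = 0.057 m

Per unit area: Q = 380×10²¹ / (3.6×10¹⁴) ≈ 1.056×10⁹ J/m²
Δh = αQ/(ρcₚ) = 2.2×10⁻⁴ × 1.056×10⁹ / (1028 × 3970) ≈ 0.056925 m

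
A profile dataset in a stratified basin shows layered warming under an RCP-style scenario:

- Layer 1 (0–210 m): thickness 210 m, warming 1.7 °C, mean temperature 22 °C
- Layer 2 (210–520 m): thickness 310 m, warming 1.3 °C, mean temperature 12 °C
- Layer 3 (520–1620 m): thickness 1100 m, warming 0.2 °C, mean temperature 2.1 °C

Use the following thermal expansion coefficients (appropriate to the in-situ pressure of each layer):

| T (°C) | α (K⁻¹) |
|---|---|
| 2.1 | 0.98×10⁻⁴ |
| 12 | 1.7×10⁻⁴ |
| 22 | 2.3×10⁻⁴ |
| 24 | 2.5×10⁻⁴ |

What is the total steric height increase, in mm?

about 170 mm

Layer 1 at 22 °C → α = 2.3×10⁻⁴ K⁻¹
Layer 2 at 12 °C → α = 1.7×10⁻⁴ K⁻¹
Layer 3 at 2.1 °C → α = 0.98×10⁻⁴ K⁻¹
Layer 1: 1.7 × 2.3×10⁻⁴ × 210 = 0.08211 m
210–520 m: 310 × 1.7×10⁻⁴ × 1.3 = 0.06851 m
Layer 3: 0.98×10⁻⁴ × 0.2 × 1100 = 0.02156 m
Δh = 0.08211 + 0.06851 + 0.02156 = 0.17218 m ≈ 170 mm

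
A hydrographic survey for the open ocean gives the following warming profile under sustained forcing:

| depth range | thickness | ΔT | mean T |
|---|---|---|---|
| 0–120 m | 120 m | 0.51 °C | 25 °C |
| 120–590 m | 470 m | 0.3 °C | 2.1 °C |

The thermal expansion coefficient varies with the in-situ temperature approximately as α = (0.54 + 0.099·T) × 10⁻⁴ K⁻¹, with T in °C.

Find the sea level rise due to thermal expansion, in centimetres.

Δh = 2.9 cm

Layer 1: α = (0.54 + 0.099×25)×10⁻⁴ = 3.015×10⁻⁴ K⁻¹
Layer 2: α = (0.54 + 0.099×2.1)×10⁻⁴ = 0.7479×10⁻⁴ K⁻¹
0–120 m: 3.015×10⁻⁴ × 120 × 0.51 = 0.0184518 m
470 × 0.7479×10⁻⁴ × 0.3 = 0.01054539 m
Δh = 0.0184518 + 0.01054539 = 0.02899719 m ≈ 2.9 cm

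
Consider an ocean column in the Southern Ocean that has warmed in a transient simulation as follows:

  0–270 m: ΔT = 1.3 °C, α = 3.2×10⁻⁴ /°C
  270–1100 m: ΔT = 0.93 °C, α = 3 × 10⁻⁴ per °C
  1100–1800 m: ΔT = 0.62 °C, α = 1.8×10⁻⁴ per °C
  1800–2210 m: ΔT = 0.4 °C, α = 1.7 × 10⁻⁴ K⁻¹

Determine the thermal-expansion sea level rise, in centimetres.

Layer 1: 270 × 3.2×10⁻⁴ × 1.3 = 0.11232 m
Layer 2: 0.93 × 830 × 3×10⁻⁴ = 0.23157 m
Layer 3: 1.8×10⁻⁴ × 700 × 0.62 = 0.07812 m
Layer 4: 1.7×10⁻⁴ × 410 × 0.4 = 0.02788 m
Δh = 0.11232 + 0.23157 + 0.07812 + 0.02788 = 0.44989 m

Δh = 45 cm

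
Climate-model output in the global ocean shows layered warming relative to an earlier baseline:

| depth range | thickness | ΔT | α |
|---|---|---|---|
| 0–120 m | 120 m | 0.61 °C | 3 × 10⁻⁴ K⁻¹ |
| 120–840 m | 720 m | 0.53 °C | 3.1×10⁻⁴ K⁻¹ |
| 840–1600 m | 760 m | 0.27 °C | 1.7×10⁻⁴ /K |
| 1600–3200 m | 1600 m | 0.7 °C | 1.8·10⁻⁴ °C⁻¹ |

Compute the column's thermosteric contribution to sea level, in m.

0.377 m

Layer 1: 0.61 × 3×10⁻⁴ × 120 = 0.02196 m
720 × 3.1×10⁻⁴ × 0.53 = 0.118296 m
840–1600 m: 0.27 × 760 × 1.7×10⁻⁴ = 0.034884 m
0.7 × 1600 × 1.8×10⁻⁴ = 0.20160 m
Δh = 0.02196 + 0.118296 + 0.034884 + 0.20160 = 0.37674 m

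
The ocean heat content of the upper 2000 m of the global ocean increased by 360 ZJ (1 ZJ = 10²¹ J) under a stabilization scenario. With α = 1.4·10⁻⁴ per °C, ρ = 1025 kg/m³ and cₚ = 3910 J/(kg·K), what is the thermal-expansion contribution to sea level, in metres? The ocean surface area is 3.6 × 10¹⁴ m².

Δh ≈ 0.0349 m

Per unit area: Q = 360×10²¹ / (3.6×10¹⁴) = 1×10⁹ J/m²
Δh = αQ/(ρcₚ) = 1.4×10⁻⁴ × 1×10⁹ / (1025 × 3910) ≈ 0.034932 m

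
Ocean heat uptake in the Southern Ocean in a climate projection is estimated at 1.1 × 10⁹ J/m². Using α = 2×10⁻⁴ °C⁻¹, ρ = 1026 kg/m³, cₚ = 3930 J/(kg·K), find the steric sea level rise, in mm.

54.6 mm of thermosteric rise

Δh = αQ/(ρcₚ) = 2×10⁻⁴ × 1.1×10⁹ / (1026 × 3930) ≈ 0.054561 m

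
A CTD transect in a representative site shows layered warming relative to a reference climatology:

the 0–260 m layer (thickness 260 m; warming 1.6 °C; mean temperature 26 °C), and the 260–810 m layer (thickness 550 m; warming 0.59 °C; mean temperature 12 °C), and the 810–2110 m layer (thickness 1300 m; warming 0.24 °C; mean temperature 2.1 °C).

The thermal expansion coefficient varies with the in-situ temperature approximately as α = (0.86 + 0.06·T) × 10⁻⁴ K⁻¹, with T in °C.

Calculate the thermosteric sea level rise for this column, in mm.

Layer 1: α = (0.86 + 0.06×26)×10⁻⁴ = 2.42×10⁻⁴ K⁻¹
Layer 2: α = (0.86 + 0.06×12)×10⁻⁴ = 1.58×10⁻⁴ K⁻¹
Layer 3: α = (0.86 + 0.06×2.1)×10⁻⁴ = 0.986×10⁻⁴ K⁻¹
0–260 m: 1.6 × 260 × 2.42×10⁻⁴ = 0.100672 m
260–810 m: 550 × 1.58×10⁻⁴ × 0.59 = 0.051271 m
0.24 × 0.986×10⁻⁴ × 1300 = 0.0307632 m
Δh = 0.100672 + 0.051271 + 0.0307632 = 0.1827062 m

Δh = 180 mm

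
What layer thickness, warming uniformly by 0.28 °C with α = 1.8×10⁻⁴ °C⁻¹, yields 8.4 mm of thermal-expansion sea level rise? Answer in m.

H = Δh/(αΔT) = 0.0084 / (1.8×10⁻⁴ × 0.28) ≈ 166.7 m

H ≈ 167 m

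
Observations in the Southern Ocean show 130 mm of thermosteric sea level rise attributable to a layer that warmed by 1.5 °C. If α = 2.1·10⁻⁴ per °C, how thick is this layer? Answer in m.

413 m

H = Δh/(αΔT) = 0.13 / (2.1×10⁻⁴ × 1.5) ≈ 412.7 m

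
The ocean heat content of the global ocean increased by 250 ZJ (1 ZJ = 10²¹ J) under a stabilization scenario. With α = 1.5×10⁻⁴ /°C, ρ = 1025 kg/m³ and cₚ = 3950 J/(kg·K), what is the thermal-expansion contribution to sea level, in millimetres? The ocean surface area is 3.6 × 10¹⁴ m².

Δh = 25.7 mm

Per unit area: Q = 250×10²¹ / (3.6×10¹⁴) ≈ 6.944×10⁸ J/m²
Δh = αQ/(ρcₚ) = 1.5×10⁻⁴ × 6.944×10⁸ / (1025 × 3950) ≈ 0.025726 m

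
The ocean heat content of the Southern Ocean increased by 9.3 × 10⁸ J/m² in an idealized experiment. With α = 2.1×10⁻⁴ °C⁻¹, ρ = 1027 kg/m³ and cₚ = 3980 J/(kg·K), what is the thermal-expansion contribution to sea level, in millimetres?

47.8 mm

Δh = αQ/(ρcₚ) = 2.1×10⁻⁴ × 9.3×10⁸ / (1027 × 3980) ≈ 0.04778 m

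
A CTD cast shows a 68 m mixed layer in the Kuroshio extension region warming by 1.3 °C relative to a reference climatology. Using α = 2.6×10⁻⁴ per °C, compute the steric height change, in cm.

Δh = αΔT·H = 2.6×10⁻⁴ × 1.3 × 68 = 0.022984 m

2.30 cm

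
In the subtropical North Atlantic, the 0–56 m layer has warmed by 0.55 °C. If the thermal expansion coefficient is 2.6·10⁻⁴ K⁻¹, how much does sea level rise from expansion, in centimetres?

Δh = αΔT·H = 2.6×10⁻⁴ × 0.55 × 56 = 0.008008 m

Δh ≈ 0.801 cm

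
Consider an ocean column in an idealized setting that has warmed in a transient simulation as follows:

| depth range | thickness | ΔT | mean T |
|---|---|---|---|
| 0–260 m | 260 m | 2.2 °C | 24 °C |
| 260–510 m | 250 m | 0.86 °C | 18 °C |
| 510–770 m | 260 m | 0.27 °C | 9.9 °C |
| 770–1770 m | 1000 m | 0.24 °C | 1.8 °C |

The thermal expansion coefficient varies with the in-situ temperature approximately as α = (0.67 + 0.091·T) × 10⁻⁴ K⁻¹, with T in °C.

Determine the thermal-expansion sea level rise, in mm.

Layer 1: α = (0.67 + 0.091×24)×10⁻⁴ = 2.854×10⁻⁴ K⁻¹
Layer 2: α = (0.67 + 0.091×18)×10⁻⁴ = 2.308×10⁻⁴ K⁻¹
Layer 3: α = (0.67 + 0.091×9.9)×10⁻⁴ = 1.5709×10⁻⁴ K⁻¹
Layer 4: α = (0.67 + 0.091×1.8)×10⁻⁴ = 0.8338×10⁻⁴ K⁻¹
2.854×10⁻⁴ × 2.2 × 260 = 0.1632488 m
250 × 0.86 × 2.308×10⁻⁴ = 0.049622 m
1.5709×10⁻⁴ × 0.27 × 260 = 0.011027718 m
Layer 4: 0.8338×10⁻⁴ × 0.24 × 1000 = 0.0200112 m
Δh = 0.1632488 + 0.049622 + 0.011027718 + 0.0200112 = 0.243909718 m

Δh = 244 mm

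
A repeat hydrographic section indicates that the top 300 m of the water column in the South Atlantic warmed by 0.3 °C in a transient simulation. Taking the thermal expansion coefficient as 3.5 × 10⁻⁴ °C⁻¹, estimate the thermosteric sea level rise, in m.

about 0.0315 m

Δh = αΔT·H = 3.5×10⁻⁴ × 0.3 × 300 = 0.03150 m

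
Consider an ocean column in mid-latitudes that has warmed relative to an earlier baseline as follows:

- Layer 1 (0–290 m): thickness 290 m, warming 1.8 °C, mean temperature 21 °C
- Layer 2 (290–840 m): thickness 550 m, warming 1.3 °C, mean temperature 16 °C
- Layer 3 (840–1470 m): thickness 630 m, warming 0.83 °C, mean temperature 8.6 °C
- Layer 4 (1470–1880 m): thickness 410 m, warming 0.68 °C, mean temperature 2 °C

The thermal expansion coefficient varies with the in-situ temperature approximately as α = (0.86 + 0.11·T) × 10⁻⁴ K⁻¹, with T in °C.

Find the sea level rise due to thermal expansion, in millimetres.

Layer 1: α = (0.86 + 0.11×21)×10⁻⁴ = 3.17×10⁻⁴ K⁻¹
Layer 2: α = (0.86 + 0.11×16)×10⁻⁴ = 2.62×10⁻⁴ K⁻¹
Layer 3: α = (0.86 + 0.11×8.6)×10⁻⁴ = 1.806×10⁻⁴ K⁻¹
Layer 4: α = (0.86 + 0.11×2)×10⁻⁴ = 1.08×10⁻⁴ K⁻¹
Layer 1: 1.8 × 3.17×10⁻⁴ × 290 = 0.165474 m
Layer 2: 2.62×10⁻⁴ × 1.3 × 550 = 0.18733 m
840–1470 m: 630 × 1.806×10⁻⁴ × 0.83 = 0.09443574 m
Layer 4: 410 × 0.68 × 1.08×10⁻⁴ = 0.0301104 m
Δh = 0.165474 + 0.18733 + 0.09443574 + 0.0301104 = 0.47735014 m

Δh = 480 mm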